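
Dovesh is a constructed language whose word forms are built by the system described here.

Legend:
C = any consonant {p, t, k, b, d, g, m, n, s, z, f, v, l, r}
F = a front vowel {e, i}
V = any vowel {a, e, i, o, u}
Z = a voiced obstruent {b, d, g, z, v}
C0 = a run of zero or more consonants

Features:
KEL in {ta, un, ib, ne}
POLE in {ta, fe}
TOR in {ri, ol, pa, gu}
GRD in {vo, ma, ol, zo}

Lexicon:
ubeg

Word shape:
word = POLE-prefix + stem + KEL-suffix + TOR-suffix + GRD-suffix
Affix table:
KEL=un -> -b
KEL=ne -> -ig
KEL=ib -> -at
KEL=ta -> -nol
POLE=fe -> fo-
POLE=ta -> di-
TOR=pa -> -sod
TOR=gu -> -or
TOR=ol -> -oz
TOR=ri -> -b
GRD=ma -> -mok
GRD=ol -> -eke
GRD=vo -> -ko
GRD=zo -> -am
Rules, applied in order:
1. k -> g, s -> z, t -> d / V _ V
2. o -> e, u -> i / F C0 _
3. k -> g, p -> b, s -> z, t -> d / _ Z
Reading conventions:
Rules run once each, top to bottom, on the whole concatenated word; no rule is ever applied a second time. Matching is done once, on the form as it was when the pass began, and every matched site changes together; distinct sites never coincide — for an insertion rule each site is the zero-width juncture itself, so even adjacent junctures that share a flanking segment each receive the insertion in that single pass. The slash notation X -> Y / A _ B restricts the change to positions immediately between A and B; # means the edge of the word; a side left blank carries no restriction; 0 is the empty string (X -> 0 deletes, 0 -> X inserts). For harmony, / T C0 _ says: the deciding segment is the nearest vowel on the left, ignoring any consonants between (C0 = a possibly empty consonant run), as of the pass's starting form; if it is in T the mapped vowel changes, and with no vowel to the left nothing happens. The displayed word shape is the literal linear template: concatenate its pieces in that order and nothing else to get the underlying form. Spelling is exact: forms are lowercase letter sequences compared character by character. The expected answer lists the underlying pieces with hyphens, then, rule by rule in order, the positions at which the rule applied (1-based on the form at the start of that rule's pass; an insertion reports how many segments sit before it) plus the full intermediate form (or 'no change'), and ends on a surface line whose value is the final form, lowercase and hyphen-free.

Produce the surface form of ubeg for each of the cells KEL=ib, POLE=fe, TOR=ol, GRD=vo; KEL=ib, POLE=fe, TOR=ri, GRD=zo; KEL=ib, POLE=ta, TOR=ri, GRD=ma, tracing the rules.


cell KEL=ib, POLE=fe, TOR=ol, GRD=vo:
underlying: fo-ubeg-at-oz-ko
1. k -> g, s -> z, t -> d / V _ V: fires at position(s) 8: foubegadozko
2. o -> e, u -> i / F C0 _: no change
3. k -> g, p -> b, s -> z, t -> d / _ Z: no change
surface: foubegadozko

cell KEL=ib, POLE=fe, TOR=ri, GRD=zo:
underlying: fo-ubeg-at-b-am
1. k -> g, s -> z, t -> d / V _ V: no change
2. o -> e, u -> i / F C0 _: no change
3. k -> g, p -> b, s -> z, t -> d / _ Z: fires at position(s) 8: foubegadbam
surface: foubegadbam

cell KEL=ib, POLE=ta, TOR=ri, GRD=ma:
underlying: di-ubeg-at-b-mok
1. k -> g, s -> z, t -> d / V _ V: no change
2. o -> e, u -> i / F C0 _: fires at position(s) 3: diibegatbmok
3. k -> g, p -> b, s -> z, t -> d / _ Z: fires at position(s) 8: diibegadbmok
surface: diibegadbmok


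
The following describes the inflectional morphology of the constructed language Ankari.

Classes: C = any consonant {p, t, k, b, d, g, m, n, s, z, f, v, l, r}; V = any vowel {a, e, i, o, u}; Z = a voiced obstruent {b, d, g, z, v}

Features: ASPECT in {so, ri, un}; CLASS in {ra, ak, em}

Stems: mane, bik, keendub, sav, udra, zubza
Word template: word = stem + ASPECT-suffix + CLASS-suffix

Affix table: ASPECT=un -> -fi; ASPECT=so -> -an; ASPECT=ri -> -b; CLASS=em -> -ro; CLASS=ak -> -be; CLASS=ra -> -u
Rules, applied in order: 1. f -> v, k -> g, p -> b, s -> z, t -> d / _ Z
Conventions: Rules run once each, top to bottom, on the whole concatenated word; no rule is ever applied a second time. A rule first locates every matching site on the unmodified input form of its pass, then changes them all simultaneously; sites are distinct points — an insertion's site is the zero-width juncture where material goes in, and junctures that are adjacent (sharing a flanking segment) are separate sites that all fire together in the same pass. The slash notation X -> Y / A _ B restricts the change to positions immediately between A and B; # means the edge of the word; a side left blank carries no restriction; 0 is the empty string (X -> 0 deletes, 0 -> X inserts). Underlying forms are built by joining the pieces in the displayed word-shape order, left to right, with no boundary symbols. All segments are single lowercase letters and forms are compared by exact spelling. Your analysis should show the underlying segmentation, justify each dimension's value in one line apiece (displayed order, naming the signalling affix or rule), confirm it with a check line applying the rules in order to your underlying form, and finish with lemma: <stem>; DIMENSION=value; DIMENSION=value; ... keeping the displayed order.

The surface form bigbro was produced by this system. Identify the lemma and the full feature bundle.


underlying: bik-b-ro
ASPECT=ri - signalled by the affix -b
CLASS=em - signalled by the affix -ro
check: bikbro -> bigbro
lemma: bik; ASPECT=ri; CLASS=em


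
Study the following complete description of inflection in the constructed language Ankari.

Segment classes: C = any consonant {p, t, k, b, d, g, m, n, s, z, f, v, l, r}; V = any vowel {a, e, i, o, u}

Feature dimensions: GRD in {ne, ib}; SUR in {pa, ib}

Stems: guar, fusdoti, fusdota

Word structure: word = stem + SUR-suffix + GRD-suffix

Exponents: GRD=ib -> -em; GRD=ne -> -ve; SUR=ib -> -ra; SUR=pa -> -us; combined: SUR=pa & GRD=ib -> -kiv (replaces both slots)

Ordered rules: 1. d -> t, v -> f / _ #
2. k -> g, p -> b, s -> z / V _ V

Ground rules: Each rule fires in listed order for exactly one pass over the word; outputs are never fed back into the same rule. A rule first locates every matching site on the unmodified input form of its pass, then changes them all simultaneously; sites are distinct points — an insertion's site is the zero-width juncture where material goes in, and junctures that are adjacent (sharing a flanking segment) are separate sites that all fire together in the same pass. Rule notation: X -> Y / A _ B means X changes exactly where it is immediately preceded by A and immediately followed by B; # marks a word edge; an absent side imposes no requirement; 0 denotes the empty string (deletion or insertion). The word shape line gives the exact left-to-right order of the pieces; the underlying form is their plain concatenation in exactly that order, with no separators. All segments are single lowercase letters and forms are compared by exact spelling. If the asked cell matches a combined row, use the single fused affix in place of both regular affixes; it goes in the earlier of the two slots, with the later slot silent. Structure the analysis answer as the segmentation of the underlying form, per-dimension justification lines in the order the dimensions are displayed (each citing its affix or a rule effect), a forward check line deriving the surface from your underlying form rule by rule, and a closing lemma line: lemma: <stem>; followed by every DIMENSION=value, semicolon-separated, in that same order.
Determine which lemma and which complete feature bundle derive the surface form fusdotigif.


underlying: fusdoti-kiv
GRD=ib - signalled by the combined affix row
SUR=pa - signalled by the combined affix row
check: fusdotikiv -> fusdotikif -> fusdotigif
lemma: fusdoti; GRD=ib; SUR=pa


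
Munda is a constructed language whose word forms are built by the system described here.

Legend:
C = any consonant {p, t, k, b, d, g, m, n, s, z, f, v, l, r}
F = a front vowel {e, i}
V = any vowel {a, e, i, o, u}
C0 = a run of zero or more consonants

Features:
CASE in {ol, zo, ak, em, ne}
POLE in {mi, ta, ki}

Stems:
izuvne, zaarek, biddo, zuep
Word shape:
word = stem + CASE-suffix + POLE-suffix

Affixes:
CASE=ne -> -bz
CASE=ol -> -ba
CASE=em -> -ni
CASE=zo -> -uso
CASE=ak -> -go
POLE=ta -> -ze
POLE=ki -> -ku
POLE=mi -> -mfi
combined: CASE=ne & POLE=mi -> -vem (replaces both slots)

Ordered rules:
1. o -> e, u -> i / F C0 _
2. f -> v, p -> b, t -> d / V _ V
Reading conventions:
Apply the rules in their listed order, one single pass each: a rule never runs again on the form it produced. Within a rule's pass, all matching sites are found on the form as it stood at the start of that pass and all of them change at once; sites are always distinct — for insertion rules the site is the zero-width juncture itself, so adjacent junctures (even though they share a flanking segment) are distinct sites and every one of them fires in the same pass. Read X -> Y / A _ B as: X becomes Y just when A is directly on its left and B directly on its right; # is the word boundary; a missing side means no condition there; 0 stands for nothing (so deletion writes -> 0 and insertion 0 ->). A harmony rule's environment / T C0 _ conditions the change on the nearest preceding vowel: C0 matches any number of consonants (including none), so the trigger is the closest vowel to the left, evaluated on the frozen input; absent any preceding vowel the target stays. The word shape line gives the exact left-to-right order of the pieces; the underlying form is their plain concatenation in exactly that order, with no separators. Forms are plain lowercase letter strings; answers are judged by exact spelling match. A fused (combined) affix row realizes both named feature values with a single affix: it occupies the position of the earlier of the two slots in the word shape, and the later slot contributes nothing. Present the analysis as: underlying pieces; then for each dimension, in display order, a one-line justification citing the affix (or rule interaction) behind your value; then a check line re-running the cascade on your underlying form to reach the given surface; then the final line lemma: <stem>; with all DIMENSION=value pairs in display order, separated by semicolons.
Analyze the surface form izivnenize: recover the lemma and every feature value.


underlying: izuvne-ni-ze
CASE=em - signalled by the affix -ni
POLE=ta - signalled by the affix -ze
check: izuvnenize -> izivnenize -> izivnenize
lemma: izuvne; CASE=em; POLE=ta


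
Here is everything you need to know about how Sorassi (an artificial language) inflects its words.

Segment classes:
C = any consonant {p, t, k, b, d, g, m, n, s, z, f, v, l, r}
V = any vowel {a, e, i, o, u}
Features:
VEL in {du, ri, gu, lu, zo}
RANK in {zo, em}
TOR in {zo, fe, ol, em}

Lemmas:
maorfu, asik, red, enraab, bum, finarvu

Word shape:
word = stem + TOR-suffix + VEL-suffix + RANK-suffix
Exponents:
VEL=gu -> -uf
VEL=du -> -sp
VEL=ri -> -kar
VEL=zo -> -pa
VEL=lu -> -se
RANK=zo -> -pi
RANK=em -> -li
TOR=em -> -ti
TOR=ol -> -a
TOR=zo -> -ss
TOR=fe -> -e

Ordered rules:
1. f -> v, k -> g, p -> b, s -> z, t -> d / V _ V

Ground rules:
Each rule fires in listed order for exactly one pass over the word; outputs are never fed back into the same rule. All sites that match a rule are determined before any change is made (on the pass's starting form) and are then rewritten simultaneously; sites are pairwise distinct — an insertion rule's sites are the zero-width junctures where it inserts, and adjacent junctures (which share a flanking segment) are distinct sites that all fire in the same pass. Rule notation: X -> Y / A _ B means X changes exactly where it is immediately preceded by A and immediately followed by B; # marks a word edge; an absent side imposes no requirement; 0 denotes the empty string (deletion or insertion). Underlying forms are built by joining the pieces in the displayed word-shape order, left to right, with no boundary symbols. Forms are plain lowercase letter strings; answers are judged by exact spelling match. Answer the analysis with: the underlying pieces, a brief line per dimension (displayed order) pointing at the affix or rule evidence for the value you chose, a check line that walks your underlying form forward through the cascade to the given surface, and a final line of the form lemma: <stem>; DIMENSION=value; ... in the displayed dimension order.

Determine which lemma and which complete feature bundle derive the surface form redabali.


underlying: red-a-pa-li
VEL=zo - signalled by the affix -pa
RANK=em - signalled by the affix -li
TOR=ol - signalled by the affix -a
check: redapali -> redabali
lemma: red; VEL=zo; RANK=em; TOR=ol


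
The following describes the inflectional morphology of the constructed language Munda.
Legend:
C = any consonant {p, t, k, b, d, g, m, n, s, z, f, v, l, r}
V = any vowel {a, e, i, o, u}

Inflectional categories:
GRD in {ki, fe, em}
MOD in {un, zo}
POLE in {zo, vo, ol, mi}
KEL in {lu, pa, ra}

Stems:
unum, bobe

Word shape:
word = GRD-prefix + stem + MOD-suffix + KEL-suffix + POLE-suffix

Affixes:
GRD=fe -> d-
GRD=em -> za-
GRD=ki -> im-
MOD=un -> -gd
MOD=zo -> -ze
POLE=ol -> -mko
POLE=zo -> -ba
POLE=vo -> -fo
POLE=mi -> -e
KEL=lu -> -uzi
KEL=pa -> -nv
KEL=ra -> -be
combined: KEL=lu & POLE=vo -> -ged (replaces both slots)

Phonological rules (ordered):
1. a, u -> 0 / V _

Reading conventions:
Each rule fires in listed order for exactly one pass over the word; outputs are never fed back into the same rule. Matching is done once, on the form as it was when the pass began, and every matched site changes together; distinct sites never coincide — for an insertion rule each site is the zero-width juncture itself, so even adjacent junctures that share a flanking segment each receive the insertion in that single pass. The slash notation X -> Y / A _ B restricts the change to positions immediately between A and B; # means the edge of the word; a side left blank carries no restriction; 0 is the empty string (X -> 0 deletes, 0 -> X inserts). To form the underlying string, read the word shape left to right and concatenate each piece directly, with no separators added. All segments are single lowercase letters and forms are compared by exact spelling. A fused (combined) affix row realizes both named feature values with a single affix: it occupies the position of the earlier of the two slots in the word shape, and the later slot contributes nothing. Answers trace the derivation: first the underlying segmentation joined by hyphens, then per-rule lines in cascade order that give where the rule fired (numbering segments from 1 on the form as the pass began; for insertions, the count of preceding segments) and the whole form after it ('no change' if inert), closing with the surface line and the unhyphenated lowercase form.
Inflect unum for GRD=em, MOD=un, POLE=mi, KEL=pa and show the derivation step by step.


underlying: za-unum-gd-nv-e
1. a, u -> 0 / V _: fires at position(s) 3: zanumgdnve
surface: zanumgdnve


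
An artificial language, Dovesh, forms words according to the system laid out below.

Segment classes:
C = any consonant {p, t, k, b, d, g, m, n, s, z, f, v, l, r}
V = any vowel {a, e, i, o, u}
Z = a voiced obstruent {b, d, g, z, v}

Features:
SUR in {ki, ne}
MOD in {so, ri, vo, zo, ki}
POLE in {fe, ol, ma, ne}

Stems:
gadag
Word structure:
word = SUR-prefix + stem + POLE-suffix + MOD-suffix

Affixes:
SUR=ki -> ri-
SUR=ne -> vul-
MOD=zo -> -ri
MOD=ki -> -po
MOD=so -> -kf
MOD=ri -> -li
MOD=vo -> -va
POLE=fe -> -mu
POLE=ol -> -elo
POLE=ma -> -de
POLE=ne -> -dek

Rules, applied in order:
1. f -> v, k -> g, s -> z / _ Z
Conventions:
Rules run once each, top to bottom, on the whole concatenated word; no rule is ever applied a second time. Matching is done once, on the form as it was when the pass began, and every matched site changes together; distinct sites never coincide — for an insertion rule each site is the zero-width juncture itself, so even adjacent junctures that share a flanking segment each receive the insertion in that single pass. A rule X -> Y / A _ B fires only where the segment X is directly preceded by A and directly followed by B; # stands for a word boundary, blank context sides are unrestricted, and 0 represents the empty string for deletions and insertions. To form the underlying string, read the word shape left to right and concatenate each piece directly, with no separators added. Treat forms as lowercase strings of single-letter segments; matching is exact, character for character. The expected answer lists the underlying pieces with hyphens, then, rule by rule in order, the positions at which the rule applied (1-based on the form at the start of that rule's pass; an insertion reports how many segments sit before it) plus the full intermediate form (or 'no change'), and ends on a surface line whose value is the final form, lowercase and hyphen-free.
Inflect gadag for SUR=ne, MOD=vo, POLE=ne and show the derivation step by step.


underlying: vul-gadag-dek-va
1. f -> v, k -> g, s -> z / _ Z: fires at position(s) 11: vulgadagdegva
surface: vulgadagdegva


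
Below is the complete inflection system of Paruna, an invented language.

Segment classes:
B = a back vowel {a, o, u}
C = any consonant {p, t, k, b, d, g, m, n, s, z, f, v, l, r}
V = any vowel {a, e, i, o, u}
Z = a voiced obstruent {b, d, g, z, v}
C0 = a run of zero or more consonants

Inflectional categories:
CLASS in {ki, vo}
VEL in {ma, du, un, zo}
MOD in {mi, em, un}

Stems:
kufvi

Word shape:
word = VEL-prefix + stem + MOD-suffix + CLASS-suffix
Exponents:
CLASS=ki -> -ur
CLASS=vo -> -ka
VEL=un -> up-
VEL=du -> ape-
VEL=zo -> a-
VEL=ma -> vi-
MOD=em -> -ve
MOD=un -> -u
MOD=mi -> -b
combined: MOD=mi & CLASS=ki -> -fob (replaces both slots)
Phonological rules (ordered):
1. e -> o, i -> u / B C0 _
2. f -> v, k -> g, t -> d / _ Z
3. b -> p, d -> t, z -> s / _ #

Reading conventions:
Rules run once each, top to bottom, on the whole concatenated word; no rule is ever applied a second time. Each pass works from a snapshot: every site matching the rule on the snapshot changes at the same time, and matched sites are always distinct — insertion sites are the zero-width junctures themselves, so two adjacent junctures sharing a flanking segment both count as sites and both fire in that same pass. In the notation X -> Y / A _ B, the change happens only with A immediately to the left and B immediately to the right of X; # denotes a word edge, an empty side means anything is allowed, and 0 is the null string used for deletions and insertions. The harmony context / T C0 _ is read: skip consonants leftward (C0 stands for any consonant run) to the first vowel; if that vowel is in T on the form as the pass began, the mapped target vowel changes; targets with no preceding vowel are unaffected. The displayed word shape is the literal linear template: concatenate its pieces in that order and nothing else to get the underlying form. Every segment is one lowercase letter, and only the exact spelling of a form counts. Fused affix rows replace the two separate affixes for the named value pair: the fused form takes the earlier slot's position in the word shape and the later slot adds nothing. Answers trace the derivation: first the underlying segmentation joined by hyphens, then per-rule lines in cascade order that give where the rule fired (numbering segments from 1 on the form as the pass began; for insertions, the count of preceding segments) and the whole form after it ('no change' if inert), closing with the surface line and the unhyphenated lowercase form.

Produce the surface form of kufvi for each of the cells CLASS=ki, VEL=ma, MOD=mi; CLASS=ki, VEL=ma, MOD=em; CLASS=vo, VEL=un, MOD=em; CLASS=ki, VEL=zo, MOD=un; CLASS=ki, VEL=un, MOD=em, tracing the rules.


cell CLASS=ki, VEL=ma, MOD=mi:
underlying: vi-kufvi-fob
1. e -> o, i -> u / B C0 _: fires at position(s) 7: vikufvufob
2. f -> v, k -> g, t -> d / _ Z: fires at position(s) 5: vikuvvufob
3. b -> p, d -> t, z -> s / _ #: fires at position(s) 10: vikuvvufop
surface: vikuvvufop

cell CLASS=ki, VEL=ma, MOD=em:
underlying: vi-kufvi-ve-ur
1. e -> o, i -> u / B C0 _: fires at position(s) 7: vikufvuveur
2. f -> v, k -> g, t -> d / _ Z: fires at position(s) 5: vikuvvuveur
3. b -> p, d -> t, z -> s / _ #: no change
surface: vikuvvuveur

cell CLASS=vo, VEL=un, MOD=em:
underlying: up-kufvi-ve-ka
1. e -> o, i -> u / B C0 _: fires at position(s) 7: upkufvuveka
2. f -> v, k -> g, t -> d / _ Z: fires at position(s) 5: upkuvvuveka
3. b -> p, d -> t, z -> s / _ #: no change
surface: upkuvvuveka

cell CLASS=ki, VEL=zo, MOD=un:
underlying: a-kufvi-u-ur
1. e -> o, i -> u / B C0 _: fires at position(s) 6: akufvuuur
2. f -> v, k -> g, t -> d / _ Z: fires at position(s) 4: akuvvuuur
3. b -> p, d -> t, z -> s / _ #: no change
surface: akuvvuuur

cell CLASS=ki, VEL=un, MOD=em:
underlying: up-kufvi-ve-ur
1. e -> o, i -> u / B C0 _: fires at position(s) 7: upkufvuveur
2. f -> v, k -> g, t -> d / _ Z: fires at position(s) 5: upkuvvuveur
3. b -> p, d -> t, z -> s / _ #: no change
surface: upkuvvuveur


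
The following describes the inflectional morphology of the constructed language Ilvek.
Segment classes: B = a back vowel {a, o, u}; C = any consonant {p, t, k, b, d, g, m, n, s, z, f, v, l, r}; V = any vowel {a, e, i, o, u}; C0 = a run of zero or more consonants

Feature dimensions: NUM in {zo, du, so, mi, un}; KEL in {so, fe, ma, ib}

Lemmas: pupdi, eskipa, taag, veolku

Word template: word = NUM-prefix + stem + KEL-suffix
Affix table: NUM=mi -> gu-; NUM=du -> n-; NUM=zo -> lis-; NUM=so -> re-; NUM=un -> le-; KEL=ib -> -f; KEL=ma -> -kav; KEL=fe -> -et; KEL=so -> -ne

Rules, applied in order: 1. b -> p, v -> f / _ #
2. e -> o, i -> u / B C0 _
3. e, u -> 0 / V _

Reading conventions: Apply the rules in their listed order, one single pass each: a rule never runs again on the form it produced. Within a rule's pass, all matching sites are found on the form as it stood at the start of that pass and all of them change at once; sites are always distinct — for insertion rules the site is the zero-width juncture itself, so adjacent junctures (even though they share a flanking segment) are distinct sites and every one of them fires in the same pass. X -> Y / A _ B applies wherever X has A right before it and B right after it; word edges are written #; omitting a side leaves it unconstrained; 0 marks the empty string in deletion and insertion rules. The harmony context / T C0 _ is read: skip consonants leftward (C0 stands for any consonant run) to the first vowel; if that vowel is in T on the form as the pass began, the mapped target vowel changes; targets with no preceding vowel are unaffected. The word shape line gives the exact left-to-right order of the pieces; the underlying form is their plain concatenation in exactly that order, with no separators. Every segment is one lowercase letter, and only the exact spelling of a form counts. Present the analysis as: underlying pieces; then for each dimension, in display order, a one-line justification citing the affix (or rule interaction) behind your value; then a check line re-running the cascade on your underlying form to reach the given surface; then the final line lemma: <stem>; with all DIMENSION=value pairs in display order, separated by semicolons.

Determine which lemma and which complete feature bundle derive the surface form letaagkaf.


underlying: le-taag-kav
NUM=un - signalled by the affix le-
KEL=ma - signalled by the affix -kav
check: letaagkav -> letaagkaf -> letaagkaf -> letaagkaf
lemma: taag; NUM=un; KEL=ma


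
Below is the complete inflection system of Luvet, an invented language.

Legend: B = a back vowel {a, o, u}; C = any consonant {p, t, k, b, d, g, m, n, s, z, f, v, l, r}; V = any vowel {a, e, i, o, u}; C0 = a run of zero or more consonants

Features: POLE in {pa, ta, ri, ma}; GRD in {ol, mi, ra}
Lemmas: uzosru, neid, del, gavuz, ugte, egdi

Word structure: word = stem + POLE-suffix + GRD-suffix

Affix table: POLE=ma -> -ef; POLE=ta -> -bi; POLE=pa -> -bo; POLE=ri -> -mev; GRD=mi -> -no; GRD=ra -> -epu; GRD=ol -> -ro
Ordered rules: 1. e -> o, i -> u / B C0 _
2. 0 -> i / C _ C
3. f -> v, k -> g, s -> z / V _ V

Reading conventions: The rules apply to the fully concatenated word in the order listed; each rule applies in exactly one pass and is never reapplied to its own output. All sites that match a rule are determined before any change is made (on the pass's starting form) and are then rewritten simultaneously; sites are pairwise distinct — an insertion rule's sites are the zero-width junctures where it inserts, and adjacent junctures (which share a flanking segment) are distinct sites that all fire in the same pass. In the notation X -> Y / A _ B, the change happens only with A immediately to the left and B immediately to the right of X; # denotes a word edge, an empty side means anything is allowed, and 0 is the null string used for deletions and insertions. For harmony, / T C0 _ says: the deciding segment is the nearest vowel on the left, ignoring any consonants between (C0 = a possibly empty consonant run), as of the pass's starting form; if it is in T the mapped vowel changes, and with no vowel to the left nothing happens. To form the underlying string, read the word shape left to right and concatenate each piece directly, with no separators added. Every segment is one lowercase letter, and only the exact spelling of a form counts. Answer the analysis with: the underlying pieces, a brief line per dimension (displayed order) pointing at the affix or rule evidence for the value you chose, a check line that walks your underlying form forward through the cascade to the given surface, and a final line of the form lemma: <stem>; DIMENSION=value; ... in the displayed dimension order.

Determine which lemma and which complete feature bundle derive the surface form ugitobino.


underlying: ugte-bi-no
POLE=ta - signalled by the affix -bi
GRD=mi - signalled by the affix -no
check: ugtebino -> ugtobino -> ugitobino -> ugitobino
lemma: ugte; POLE=ta; GRD=mi


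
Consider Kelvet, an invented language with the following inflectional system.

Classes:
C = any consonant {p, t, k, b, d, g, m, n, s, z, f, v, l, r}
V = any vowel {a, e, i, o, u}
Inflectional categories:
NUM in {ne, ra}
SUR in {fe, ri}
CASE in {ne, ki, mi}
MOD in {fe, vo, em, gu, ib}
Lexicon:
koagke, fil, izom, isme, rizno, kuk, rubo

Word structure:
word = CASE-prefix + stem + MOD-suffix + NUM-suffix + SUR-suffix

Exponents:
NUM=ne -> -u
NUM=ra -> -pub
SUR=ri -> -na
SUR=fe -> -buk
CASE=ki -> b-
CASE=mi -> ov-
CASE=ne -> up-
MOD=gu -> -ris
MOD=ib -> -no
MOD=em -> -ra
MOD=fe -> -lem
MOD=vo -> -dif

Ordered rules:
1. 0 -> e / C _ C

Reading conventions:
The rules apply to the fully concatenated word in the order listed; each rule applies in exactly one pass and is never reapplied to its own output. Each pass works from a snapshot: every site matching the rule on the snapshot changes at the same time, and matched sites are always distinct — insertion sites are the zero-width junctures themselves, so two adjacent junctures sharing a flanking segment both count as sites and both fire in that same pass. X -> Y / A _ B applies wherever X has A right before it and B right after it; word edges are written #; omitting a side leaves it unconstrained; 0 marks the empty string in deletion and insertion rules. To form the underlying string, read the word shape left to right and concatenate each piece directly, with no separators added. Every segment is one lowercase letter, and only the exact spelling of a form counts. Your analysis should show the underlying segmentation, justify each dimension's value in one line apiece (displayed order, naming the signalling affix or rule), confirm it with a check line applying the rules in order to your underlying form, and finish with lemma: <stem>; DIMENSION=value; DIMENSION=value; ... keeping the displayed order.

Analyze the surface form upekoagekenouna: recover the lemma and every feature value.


underlying: up-koagke-no-u-na
NUM=ne - signalled by the affix -u
SUR=ri - signalled by the affix -na
CASE=ne - signalled by the affix up-
MOD=ib - signalled by the affix -no
check: upkoagkenouna -> upekoagekenouna
lemma: koagke; NUM=ne; SUR=ri; CASE=ne; MOD=ib


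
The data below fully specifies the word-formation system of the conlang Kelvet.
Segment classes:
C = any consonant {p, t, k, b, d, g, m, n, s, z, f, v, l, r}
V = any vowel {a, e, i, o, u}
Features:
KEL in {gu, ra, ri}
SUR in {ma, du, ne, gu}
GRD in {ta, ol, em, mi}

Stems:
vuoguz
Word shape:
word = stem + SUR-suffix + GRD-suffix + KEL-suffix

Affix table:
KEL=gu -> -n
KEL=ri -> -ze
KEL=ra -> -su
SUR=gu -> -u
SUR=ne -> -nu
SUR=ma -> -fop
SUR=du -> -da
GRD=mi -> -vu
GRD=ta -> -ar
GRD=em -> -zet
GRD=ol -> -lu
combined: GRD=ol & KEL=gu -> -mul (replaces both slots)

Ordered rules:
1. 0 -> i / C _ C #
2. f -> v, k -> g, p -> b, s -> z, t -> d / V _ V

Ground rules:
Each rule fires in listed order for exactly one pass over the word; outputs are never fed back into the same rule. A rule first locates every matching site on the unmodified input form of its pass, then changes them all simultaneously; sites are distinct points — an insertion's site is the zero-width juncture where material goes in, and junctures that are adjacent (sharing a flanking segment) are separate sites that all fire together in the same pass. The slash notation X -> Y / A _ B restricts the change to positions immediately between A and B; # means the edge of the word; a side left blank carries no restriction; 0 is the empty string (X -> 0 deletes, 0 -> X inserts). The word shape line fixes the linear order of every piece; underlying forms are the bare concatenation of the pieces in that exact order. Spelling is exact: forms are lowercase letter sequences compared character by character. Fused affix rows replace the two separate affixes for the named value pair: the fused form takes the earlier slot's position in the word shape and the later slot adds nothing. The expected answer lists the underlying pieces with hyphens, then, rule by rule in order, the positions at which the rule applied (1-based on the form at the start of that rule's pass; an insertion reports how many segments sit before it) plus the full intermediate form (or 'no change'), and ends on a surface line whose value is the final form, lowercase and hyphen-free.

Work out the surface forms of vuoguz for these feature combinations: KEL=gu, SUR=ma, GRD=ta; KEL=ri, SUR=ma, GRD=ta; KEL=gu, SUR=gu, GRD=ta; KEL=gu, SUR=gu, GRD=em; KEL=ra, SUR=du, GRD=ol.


cell KEL=gu, SUR=ma, GRD=ta:
underlying: vuoguz-fop-ar-n
1. 0 -> i / C _ C #: inserts after position(s) 11: vuoguzfoparin
2. f -> v, k -> g, p -> b, s -> z, t -> d / V _ V: fires at position(s) 9: vuoguzfobarin
surface: vuoguzfobarin

cell KEL=ri, SUR=ma, GRD=ta:
underlying: vuoguz-fop-ar-ze
1. 0 -> i / C _ C #: no change
2. f -> v, k -> g, p -> b, s -> z, t -> d / V _ V: fires at position(s) 9: vuoguzfobarze
surface: vuoguzfobarze

cell KEL=gu, SUR=gu, GRD=ta:
underlying: vuoguz-u-ar-n
1. 0 -> i / C _ C #: inserts after position(s) 9: vuoguzuarin
2. f -> v, k -> g, p -> b, s -> z, t -> d / V _ V: no change
surface: vuoguzuarin

cell KEL=gu, SUR=gu, GRD=em:
underlying: vuoguz-u-zet-n
1. 0 -> i / C _ C #: inserts after position(s) 10: vuoguzuzetin
2. f -> v, k -> g, p -> b, s -> z, t -> d / V _ V: fires at position(s) 10: vuoguzuzedin
surface: vuoguzuzedin

cell KEL=ra, SUR=du, GRD=ol:
underlying: vuoguz-da-lu-su
1. 0 -> i / C _ C #: no change
2. f -> v, k -> g, p -> b, s -> z, t -> d / V _ V: fires at position(s) 11: vuoguzdaluzu
surface: vuoguzdaluzu


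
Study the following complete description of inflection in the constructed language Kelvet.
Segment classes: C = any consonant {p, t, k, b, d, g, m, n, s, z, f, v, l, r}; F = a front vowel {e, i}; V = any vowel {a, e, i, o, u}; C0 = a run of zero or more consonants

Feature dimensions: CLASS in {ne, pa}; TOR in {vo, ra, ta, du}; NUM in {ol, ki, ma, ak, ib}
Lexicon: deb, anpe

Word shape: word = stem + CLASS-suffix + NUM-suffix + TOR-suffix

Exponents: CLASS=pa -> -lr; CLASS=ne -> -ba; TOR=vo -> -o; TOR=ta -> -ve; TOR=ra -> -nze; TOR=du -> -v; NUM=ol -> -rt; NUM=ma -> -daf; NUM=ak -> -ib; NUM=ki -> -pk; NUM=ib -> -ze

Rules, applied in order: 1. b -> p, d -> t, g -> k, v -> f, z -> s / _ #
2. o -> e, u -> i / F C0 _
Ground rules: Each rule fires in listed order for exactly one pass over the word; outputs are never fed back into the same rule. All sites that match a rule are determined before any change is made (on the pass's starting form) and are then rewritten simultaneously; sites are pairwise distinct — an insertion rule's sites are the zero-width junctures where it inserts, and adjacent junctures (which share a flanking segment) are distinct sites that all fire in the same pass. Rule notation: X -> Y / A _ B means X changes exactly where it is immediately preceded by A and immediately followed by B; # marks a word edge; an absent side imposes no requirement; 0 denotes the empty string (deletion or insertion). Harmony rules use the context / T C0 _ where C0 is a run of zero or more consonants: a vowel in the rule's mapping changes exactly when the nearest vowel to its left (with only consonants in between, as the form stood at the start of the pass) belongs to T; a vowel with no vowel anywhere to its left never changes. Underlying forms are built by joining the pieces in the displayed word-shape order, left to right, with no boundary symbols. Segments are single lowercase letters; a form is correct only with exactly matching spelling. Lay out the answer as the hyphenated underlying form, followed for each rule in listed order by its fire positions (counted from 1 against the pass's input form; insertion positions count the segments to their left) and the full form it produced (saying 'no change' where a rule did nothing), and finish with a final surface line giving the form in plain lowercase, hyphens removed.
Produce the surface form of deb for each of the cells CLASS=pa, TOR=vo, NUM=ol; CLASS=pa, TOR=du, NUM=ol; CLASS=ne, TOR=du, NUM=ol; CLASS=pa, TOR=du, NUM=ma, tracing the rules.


cell CLASS=pa, TOR=vo, NUM=ol:
underlying: deb-lr-rt-o
1. b -> p, d -> t, g -> k, v -> f, z -> s / _ #: no change
2. o -> e, u -> i / F C0 _: fires at position(s) 8: deblrrte
surface: deblrrte

cell CLASS=pa, TOR=du, NUM=ol:
underlying: deb-lr-rt-v
1. b -> p, d -> t, g -> k, v -> f, z -> s / _ #: fires at position(s) 8: deblrrtf
2. o -> e, u -> i / F C0 _: no change
surface: deblrrtf

cell CLASS=ne, TOR=du, NUM=ol:
underlying: deb-ba-rt-v
1. b -> p, d -> t, g -> k, v -> f, z -> s / _ #: fires at position(s) 8: debbartf
2. o -> e, u -> i / F C0 _: no change
surface: debbartf

cell CLASS=pa, TOR=du, NUM=ma:
underlying: deb-lr-daf-v
1. b -> p, d -> t, g -> k, v -> f, z -> s / _ #: fires at position(s) 9: deblrdaff
2. o -> e, u -> i / F C0 _: no change
surface: deblrdaff


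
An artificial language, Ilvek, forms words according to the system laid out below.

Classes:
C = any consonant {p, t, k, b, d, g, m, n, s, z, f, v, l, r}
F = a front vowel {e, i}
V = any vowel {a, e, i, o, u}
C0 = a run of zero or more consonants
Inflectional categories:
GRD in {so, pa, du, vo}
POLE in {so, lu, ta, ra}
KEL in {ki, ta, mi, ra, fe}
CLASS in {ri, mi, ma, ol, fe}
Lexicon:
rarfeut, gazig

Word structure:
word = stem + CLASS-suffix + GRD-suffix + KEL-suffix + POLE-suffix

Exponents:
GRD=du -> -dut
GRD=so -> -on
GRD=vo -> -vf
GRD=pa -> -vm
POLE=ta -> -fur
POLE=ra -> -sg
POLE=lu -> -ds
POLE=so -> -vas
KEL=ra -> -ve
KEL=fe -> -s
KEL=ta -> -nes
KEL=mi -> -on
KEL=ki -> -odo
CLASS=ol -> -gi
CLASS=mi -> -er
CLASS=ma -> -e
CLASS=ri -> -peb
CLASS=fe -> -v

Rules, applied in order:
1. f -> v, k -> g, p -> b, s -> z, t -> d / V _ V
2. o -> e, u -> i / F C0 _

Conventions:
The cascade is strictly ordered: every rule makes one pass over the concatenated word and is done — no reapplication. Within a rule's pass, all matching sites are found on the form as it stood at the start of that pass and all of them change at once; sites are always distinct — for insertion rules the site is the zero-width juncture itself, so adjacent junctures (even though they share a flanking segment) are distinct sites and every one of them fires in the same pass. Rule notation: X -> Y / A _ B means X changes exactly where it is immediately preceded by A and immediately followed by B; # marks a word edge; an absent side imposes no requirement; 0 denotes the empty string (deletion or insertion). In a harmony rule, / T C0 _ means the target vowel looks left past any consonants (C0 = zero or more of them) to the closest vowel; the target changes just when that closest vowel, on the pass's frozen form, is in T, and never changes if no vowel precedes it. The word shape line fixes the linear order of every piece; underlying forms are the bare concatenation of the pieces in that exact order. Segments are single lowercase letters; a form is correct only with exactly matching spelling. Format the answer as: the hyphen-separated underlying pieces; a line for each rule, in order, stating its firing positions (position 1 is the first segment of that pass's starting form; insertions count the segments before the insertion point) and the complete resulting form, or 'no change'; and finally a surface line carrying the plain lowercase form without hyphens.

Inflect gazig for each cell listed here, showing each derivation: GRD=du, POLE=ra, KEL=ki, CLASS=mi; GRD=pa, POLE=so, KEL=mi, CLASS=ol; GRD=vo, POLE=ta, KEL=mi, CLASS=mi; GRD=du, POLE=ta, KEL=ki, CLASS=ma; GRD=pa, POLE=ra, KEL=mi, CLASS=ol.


cell GRD=du, POLE=ra, KEL=ki, CLASS=mi:
underlying: gazig-er-dut-odo-sg
1. f -> v, k -> g, p -> b, s -> z, t -> d / V _ V: fires at position(s) 10: gazigerdudodosg
2. o -> e, u -> i / F C0 _: fires at position(s) 9: gazigerdidodosg
surface: gazigerdidodosg

cell GRD=pa, POLE=so, KEL=mi, CLASS=ol:
underlying: gazig-gi-vm-on-vas
1. f -> v, k -> g, p -> b, s -> z, t -> d / V _ V: no change
2. o -> e, u -> i / F C0 _: fires at position(s) 10: gaziggivmenvas
surface: gaziggivmenvas

cell GRD=vo, POLE=ta, KEL=mi, CLASS=mi:
underlying: gazig-er-vf-on-fur
1. f -> v, k -> g, p -> b, s -> z, t -> d / V _ V: no change
2. o -> e, u -> i / F C0 _: fires at position(s) 10: gazigervfenfur
surface: gazigervfenfur

cell GRD=du, POLE=ta, KEL=ki, CLASS=ma:
underlying: gazig-e-dut-odo-fur
1. f -> v, k -> g, p -> b, s -> z, t -> d / V _ V: fires at position(s) 9, 13: gazigedudodovur
2. o -> e, u -> i / F C0 _: fires at position(s) 8: gazigedidodovur
surface: gazigedidodovur

cell GRD=pa, POLE=ra, KEL=mi, CLASS=ol:
underlying: gazig-gi-vm-on-sg
1. f -> v, k -> g, p -> b, s -> z, t -> d / V _ V: no change
2. o -> e, u -> i / F C0 _: fires at position(s) 10: gaziggivmensg
surface: gaziggivmensg


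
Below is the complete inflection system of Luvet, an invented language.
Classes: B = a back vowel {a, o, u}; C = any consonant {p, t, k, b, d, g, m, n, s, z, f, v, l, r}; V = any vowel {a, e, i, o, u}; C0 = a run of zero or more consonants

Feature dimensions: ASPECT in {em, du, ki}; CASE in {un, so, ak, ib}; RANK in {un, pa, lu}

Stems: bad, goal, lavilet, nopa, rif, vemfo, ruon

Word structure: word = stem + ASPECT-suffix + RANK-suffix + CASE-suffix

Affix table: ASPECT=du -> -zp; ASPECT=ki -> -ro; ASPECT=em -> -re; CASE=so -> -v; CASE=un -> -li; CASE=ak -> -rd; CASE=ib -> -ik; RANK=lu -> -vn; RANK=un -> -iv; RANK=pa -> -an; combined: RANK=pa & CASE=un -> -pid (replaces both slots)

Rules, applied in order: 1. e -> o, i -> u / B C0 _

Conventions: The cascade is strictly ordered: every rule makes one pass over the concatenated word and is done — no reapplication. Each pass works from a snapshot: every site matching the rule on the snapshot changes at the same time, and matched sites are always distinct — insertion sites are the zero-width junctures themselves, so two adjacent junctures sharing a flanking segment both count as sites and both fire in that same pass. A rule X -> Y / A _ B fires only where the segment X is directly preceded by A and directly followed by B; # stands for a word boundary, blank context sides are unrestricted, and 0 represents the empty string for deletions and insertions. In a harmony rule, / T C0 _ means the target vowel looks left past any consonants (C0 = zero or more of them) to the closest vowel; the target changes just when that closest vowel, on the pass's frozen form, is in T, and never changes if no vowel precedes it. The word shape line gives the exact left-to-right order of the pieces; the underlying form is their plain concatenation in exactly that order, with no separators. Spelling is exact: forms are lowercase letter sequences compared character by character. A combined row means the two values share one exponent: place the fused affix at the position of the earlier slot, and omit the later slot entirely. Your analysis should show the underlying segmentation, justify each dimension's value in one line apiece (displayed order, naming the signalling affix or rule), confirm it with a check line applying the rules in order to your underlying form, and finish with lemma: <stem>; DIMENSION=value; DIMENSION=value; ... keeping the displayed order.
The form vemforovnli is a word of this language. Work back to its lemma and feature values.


underlying: vemfo-re-vn-li
ASPECT=em - signalled by the affix -re
CASE=un - signalled by the affix -li
RANK=lu - signalled by the affix -vn
check: vemforevnli -> vemforovnli
lemma: vemfo; ASPECT=em; CASE=un; RANK=lu
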